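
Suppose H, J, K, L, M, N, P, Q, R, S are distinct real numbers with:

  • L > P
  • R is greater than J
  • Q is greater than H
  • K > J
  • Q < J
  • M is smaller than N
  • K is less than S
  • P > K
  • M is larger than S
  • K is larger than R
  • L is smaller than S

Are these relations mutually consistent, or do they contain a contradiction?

Every relation is compatible with H < Q < J < R < K < P < L < S < M < N; the set is consistent.

consistent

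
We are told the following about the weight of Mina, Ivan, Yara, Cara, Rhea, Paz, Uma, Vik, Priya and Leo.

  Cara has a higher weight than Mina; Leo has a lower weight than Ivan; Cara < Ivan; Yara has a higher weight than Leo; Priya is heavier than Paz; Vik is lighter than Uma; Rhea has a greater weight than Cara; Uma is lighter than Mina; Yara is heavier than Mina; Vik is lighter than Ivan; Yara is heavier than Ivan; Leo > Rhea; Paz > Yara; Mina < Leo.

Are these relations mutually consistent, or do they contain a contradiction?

The single ordering Vik < Uma < Mina < Cara < Rhea < Leo < Ivan < Yara < Paz < Priya satisfies every listed relation, so no contradiction arises.

consistent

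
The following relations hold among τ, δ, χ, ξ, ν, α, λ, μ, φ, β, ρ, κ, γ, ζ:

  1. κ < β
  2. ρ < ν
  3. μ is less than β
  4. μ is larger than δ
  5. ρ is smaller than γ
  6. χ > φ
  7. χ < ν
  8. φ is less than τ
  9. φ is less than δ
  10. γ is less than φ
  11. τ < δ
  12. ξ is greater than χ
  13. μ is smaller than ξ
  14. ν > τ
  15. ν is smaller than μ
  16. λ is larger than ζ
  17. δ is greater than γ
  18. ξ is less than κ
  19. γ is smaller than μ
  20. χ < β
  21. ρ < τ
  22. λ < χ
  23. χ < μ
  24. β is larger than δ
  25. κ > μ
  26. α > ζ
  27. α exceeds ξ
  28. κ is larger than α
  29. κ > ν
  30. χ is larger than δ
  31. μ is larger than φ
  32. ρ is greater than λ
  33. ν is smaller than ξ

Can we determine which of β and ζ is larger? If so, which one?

ζ < λ and λ < ρ give ζ < ρ.
Then ρ < γ extends the chain to γ.
With γ < φ: ζ < λ < ρ < γ < φ.
Then φ < τ extends the chain to τ.
Then τ < δ extends the chain to δ.
Then δ < χ extends the chain to χ.
With χ < ν: ζ < λ < ρ < γ < φ < τ < δ < χ < ν.
With ν < μ: ζ < λ < ρ < γ < φ < τ < δ < χ < ν < μ.
Then μ < ξ extends the chain to ξ.
With ξ < α: ζ < λ < ρ < γ < φ < τ < δ < χ < ν < μ < ξ < α.
Then α < κ extends the chain to κ.
Then κ < β extends the chain to β.
So β is larger.

β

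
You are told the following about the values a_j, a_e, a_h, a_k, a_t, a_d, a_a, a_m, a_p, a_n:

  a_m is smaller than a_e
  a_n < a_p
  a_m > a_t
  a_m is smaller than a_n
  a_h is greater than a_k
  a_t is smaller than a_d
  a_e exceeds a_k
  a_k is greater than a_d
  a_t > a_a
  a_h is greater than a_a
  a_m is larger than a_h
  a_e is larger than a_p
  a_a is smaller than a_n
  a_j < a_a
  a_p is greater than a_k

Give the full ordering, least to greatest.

a_j < a_a < a_t < a_d < a_k < a_h < a_m < a_n < a_p < a_e

The consecutive links are each given: a_j < a_a; a_a < a_t; a_t < a_d; a_d < a_k; a_k < a_h; a_h < a_m; a_m < a_n; a_n < a_p; a_p < a_e.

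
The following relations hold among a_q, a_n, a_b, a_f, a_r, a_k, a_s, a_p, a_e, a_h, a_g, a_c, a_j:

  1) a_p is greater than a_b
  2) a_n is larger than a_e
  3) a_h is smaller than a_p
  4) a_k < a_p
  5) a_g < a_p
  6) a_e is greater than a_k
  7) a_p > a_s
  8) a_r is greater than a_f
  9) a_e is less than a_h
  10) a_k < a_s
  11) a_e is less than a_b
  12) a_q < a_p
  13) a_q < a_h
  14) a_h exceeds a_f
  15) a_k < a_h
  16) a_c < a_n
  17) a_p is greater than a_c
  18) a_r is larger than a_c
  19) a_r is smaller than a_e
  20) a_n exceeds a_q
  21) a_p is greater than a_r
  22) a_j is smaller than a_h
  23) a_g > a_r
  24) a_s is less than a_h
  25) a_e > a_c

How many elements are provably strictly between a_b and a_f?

Chaining upward from a_f reaches: a_r, a_g, a_e, a_n, a_h, a_p.
Chaining downward from a_b reaches: a_k, a_c, a_r, a_e.
Strictly between a_f and a_b are those in both lists: a_r, a_e — 2 elements.

2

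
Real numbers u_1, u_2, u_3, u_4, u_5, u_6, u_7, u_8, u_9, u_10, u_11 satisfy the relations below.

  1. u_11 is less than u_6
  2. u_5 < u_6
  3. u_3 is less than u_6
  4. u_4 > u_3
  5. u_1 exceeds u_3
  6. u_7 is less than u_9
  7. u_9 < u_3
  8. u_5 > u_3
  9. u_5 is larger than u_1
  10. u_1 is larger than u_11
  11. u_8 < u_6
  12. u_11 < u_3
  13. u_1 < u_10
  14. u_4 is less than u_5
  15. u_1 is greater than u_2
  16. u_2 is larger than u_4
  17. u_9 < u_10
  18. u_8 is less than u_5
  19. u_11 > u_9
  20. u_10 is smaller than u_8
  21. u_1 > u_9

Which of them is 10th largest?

u_9

Piecing the relations together gives one ordering: u_7 < u_9 < u_11 < u_3 < u_4 < u_2 < u_1 < u_10 < u_8 < u_5 < u_6.
The 10th largest is u_9.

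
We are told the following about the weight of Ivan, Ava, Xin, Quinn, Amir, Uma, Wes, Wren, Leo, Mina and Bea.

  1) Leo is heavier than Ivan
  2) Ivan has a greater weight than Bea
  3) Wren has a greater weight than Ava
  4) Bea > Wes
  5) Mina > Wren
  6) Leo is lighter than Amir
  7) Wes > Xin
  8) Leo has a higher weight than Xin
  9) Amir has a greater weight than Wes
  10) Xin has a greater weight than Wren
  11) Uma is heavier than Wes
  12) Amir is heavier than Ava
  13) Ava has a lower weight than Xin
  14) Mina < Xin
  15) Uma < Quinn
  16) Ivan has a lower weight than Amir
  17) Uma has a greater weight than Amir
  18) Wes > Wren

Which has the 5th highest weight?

Ivan

The consecutive relations fix a unique order: Ava < Wren < Mina < Xin < Wes < Bea < Ivan < Leo < Amir < Uma < Quinn.
The 5th largest is Ivan.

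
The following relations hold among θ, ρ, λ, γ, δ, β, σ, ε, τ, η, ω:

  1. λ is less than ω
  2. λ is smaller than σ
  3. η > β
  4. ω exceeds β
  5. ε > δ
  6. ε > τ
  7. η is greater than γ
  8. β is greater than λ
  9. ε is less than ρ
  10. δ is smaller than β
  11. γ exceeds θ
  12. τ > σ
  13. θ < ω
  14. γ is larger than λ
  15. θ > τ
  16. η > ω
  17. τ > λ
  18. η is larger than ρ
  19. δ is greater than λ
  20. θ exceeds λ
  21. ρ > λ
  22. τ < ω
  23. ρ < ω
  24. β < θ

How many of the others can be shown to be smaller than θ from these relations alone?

5

The elements the relations force below θ are λ, δ, β, σ, τ — no chain reaches any other.
That is 5.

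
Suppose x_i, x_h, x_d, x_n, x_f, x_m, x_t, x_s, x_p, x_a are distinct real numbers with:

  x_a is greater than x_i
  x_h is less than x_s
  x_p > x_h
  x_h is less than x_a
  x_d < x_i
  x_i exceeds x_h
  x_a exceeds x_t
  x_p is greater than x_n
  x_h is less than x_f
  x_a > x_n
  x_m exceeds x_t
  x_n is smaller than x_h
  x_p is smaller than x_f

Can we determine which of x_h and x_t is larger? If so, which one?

undetermined

Following every chain through x_t: above x_t we get x_m, x_a.
x_h is not reached, and no chain runs the other way from x_h to x_t.
So the given relations leave the order of x_t and x_h undetermined.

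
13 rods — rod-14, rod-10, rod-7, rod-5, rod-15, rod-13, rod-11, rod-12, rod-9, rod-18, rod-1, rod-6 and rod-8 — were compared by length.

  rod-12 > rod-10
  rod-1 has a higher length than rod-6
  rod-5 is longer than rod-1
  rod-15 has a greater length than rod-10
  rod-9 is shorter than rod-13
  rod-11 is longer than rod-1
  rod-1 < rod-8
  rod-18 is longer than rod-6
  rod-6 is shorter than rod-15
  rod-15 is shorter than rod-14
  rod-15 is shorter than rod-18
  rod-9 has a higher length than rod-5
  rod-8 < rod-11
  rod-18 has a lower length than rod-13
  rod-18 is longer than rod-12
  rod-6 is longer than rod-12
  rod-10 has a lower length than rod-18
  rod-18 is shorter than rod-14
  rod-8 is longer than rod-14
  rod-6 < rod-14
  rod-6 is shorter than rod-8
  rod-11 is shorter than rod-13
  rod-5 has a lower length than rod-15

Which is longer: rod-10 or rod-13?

rod-13

The relevant relations are rod-10 < rod-12; rod-12 < rod-6; rod-6 < rod-1; rod-1 < rod-5; rod-5 < rod-15; rod-15 < rod-18; rod-18 < rod-14; rod-14 < rod-8; rod-8 < rod-11; rod-11 < rod-13.
Together: rod-10 < rod-12 < rod-6 < rod-1 < rod-5 < rod-15 < rod-18 < rod-14 < rod-8 < rod-11 < rod-13.
So rod-10 < rod-13; rod-13 is the longer of the two.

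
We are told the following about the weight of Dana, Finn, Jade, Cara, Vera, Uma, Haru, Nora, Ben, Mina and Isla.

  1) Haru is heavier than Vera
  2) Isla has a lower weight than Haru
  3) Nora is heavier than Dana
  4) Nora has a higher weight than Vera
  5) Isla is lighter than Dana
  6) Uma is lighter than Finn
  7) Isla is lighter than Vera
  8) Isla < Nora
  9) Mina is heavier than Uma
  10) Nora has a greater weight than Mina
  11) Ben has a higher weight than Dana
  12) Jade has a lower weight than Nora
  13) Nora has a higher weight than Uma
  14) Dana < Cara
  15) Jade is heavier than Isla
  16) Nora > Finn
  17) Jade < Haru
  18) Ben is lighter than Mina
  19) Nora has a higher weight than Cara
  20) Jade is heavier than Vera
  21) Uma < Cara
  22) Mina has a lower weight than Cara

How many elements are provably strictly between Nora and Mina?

1

The relations place Mina below Nora. An element lies strictly between them when it is forced above Mina and also forced below Nora.
Above Mina: {Cara}. Below Nora: {Uma, Isla, Vera, Dana, Ben, Jade, Finn, Cara}.
Intersection: {Cara} — 1.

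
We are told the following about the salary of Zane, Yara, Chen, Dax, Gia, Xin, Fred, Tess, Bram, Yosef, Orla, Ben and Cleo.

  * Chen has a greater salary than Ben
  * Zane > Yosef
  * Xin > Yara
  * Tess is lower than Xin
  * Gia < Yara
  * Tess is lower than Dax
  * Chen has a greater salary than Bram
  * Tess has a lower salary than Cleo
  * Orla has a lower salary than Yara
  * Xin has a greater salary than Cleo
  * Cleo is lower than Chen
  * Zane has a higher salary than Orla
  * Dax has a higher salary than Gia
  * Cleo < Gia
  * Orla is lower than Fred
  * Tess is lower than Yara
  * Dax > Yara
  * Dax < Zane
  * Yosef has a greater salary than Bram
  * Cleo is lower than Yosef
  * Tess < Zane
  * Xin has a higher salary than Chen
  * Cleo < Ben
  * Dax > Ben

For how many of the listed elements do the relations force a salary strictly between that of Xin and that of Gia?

1

Chaining upward from Gia reaches: Yara, Dax, Zane.
Chaining downward from Xin reaches: Tess, Bram, Cleo, Ben, Orla, Yara, Chen.
Strictly between Gia and Xin are those in both lists: Yara — 1 element.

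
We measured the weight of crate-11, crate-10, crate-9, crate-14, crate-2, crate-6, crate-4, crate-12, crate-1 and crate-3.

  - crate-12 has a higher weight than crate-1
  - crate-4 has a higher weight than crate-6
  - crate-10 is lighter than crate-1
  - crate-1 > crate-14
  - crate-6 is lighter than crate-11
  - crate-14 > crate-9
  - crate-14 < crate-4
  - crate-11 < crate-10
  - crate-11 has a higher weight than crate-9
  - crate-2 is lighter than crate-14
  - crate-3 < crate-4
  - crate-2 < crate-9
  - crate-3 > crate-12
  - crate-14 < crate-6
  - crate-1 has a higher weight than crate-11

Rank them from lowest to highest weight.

crate-2 < crate-9 < crate-14 < crate-6 < crate-11 < crate-10 < crate-1 < crate-12 < crate-3 < crate-4

Nothing is placed below crate-2, so it is least; from there crate-2 < crate-9; crate-9 < crate-14; crate-14 < crate-6; crate-6 < crate-11; crate-11 < crate-10; crate-10 < crate-1; crate-1 < crate-12; crate-12 < crate-3; crate-3 < crate-4, each given directly.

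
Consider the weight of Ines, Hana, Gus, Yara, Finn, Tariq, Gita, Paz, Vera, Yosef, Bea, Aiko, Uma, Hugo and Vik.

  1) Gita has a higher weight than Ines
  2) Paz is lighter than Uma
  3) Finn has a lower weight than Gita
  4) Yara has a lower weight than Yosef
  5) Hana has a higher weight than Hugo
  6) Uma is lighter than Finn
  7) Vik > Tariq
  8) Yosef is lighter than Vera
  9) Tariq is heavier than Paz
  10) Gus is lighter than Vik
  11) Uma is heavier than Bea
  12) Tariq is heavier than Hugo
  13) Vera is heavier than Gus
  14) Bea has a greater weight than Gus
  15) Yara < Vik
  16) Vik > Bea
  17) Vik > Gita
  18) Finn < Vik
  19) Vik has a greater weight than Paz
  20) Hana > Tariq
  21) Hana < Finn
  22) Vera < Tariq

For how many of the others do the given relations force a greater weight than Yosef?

6

Directly above Yosef: Vera.
One step further: Tariq (2 so far).
One step further: Hana, Vik (4 so far).
One step further: Finn (5 so far).
One step further: Gita (6 so far).
No other element is forced above Yosef by the given relations, so the count is 6.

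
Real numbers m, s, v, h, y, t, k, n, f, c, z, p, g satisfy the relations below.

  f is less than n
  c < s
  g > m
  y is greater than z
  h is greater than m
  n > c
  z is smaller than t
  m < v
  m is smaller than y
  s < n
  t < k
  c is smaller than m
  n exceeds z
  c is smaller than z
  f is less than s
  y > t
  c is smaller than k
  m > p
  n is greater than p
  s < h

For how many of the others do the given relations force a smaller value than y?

5

The elements the relations force below y are p, c, z, m, t — no chain reaches any other.
That is 5.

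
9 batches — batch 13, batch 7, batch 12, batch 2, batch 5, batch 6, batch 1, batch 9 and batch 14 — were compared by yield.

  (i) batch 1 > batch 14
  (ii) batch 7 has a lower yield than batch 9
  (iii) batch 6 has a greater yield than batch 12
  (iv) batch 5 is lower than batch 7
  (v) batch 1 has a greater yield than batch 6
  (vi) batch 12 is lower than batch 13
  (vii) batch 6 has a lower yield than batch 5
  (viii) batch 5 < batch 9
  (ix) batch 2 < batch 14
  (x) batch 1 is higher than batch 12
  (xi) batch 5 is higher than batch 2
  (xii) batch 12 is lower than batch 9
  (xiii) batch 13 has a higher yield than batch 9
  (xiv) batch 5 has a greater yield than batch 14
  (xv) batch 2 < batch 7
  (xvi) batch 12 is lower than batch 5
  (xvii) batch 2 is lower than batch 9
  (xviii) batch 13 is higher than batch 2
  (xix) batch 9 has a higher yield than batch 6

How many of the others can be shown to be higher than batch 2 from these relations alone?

From batch 2 the given relations immediately reach batch 14, batch 5, batch 7, batch 9, batch 13.
From those, batch 1 — 6 in total.
Nothing else is reachable above batch 2; 6 in all.

6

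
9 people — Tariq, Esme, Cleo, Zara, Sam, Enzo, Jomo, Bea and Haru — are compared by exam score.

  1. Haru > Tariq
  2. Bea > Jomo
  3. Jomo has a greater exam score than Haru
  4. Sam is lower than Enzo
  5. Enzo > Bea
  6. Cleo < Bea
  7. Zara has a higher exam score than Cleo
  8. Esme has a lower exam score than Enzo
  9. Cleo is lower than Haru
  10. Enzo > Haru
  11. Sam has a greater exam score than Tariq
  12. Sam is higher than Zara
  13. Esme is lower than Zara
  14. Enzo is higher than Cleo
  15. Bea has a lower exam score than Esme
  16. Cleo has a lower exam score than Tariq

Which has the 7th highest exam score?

Chaining the given pairs: Cleo < Tariq < Haru < Jomo < Bea < Esme < Zara < Sam < Enzo.
Counting 7 from the largest end gives Haru.

Haru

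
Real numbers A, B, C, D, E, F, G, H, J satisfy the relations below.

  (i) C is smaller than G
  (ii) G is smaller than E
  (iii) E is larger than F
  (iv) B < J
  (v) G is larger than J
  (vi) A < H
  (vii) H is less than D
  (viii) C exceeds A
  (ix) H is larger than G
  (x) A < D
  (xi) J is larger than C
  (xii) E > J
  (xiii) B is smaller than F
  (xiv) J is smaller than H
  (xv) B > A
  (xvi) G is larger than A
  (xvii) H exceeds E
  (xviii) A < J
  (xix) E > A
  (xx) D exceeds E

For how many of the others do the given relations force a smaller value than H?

7

From H the given relations immediately reach A, J, G, E.
From those, B, F, C — 7 in total.
Nothing else is reachable below H; 7 in all.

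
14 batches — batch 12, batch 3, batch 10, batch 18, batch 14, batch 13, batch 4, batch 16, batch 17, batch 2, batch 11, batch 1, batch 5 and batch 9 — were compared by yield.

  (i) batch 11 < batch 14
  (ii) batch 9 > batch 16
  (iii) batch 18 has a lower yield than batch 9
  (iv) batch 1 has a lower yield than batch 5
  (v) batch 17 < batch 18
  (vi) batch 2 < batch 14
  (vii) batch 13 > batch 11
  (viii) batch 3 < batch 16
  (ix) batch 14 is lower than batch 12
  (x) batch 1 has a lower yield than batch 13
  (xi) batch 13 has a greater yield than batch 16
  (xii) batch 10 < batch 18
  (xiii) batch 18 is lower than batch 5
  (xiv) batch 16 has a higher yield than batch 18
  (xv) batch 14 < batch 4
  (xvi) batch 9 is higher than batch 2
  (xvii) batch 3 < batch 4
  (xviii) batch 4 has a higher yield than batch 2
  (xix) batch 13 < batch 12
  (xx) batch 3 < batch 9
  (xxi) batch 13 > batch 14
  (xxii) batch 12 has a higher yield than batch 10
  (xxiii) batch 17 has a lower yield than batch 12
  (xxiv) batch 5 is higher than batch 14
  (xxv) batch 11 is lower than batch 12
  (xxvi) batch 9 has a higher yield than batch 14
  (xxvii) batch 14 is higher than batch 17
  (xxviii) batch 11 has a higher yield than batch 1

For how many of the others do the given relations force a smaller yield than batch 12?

The elements the relations force below batch 12 are batch 3, batch 10, batch 17, batch 1, batch 18, batch 2, batch 11, batch 16, batch 14, batch 13 — no chain reaches any other.
That is 10.

10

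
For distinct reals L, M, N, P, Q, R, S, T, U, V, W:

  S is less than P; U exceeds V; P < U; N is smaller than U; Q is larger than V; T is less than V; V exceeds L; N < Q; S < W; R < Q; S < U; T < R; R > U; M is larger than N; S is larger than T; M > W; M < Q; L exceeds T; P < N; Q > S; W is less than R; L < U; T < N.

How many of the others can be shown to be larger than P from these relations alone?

Directly above P: N, U.
One step further: M, R, Q (5 so far).
No other element is forced above P by the given relations, so the count is 5.

5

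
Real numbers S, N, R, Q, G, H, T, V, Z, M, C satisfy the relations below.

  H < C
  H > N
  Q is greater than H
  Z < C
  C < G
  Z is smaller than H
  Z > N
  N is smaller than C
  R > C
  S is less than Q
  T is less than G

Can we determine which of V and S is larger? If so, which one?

undetermined

Following every chain through S: above S we get Q.
V is not reached, and no chain runs the other way from V to S.
So the given relations leave the order of S and V undetermined.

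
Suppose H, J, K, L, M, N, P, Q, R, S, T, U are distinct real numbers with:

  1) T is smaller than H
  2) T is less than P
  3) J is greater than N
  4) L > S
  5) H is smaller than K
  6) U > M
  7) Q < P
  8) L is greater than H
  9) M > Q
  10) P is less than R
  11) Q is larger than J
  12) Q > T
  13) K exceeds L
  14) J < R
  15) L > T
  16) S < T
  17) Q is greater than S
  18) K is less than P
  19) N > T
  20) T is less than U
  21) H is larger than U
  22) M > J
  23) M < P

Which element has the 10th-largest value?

N

Piecing the relations together gives one ordering: S < T < N < J < Q < M < U < H < L < K < P < R.
Counting 10 from the largest end gives N.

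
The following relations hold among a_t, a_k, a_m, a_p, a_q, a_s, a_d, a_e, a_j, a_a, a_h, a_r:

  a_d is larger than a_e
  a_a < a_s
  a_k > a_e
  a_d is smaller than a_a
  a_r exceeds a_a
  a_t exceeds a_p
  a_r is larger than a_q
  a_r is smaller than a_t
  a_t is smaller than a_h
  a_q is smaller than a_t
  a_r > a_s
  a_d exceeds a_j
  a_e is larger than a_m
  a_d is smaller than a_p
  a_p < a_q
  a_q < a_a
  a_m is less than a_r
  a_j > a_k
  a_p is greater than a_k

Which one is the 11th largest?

The consecutive relations fix a unique order: a_m < a_e < a_k < a_j < a_d < a_p < a_q < a_a < a_s < a_r < a_t < a_h.
Counting 11 from the largest end gives a_e.

a_e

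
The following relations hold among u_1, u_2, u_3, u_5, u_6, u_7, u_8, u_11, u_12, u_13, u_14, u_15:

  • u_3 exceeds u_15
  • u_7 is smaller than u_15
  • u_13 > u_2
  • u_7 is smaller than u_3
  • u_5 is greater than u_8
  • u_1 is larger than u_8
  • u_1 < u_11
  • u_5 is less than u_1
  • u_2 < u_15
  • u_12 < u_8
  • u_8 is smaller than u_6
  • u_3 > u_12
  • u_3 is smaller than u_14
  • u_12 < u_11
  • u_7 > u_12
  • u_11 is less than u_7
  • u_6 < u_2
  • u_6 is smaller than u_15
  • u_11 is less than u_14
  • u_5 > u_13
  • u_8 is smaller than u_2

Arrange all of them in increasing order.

Nothing is placed below u_12, so it is least; from there u_12 < u_8; u_8 < u_6; u_6 < u_2; u_2 < u_13; u_13 < u_5; u_5 < u_1; u_1 < u_11; u_11 < u_7; u_7 < u_15; u_15 < u_3; u_3 < u_14, each given directly.

u_12 < u_8 < u_6 < u_2 < u_13 < u_5 < u_1 < u_11 < u_7 < u_15 < u_3 < u_14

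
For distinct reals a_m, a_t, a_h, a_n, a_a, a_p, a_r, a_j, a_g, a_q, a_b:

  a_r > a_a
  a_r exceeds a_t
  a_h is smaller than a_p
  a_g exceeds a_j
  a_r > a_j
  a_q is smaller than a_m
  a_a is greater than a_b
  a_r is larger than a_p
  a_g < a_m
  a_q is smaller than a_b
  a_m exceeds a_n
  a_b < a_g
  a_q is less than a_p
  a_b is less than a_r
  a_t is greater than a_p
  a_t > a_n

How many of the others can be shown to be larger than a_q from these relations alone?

From a_q the given relations immediately reach a_p, a_b, a_m.
From those, a_a, a_t, a_g, a_r — 7 in total.
No other element is forced above a_q by the given relations, so the count is 7.

7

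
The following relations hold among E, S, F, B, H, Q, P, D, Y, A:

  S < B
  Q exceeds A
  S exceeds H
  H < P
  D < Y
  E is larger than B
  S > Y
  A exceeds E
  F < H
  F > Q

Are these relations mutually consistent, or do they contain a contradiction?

inconsistent

We have H < S stated directly, yet also S < B < E < A < Q < F < H by chaining the others — so S < H. Contradiction.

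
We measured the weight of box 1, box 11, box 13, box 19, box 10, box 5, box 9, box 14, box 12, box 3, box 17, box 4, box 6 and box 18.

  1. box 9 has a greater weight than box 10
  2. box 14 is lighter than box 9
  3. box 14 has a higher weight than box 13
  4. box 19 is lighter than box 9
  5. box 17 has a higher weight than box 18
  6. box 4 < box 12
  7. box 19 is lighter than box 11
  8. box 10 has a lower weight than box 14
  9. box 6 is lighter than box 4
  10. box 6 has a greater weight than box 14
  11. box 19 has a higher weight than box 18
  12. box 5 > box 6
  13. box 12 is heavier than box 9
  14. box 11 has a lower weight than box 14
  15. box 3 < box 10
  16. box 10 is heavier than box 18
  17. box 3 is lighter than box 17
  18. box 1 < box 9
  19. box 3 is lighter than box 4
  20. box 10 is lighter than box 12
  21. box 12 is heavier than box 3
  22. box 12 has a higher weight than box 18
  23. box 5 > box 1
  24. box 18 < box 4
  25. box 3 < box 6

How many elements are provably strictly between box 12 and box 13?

The relations place box 13 below box 12. An element lies strictly between them when it is forced above box 13 and also forced below box 12.
Above box 13: {box 14, box 9, box 6, box 4, box 5}. Below box 12: {box 18, box 19, box 1, box 3, box 11, box 10, box 14, box 9, box 6, box 4}.
Intersection: {box 14, box 9, box 6, box 4} — 4.

4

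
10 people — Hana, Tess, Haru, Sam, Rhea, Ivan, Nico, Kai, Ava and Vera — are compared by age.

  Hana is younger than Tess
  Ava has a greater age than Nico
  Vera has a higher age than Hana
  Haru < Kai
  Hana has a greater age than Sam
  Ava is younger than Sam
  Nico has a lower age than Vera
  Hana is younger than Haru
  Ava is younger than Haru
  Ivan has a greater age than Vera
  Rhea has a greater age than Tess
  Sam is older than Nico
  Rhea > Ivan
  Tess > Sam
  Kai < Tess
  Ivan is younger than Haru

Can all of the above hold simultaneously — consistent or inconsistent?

Every relation is compatible with Nico < Ava < Sam < Hana < Vera < Ivan < Haru < Kai < Tess < Rhea; the set is consistent.

consistent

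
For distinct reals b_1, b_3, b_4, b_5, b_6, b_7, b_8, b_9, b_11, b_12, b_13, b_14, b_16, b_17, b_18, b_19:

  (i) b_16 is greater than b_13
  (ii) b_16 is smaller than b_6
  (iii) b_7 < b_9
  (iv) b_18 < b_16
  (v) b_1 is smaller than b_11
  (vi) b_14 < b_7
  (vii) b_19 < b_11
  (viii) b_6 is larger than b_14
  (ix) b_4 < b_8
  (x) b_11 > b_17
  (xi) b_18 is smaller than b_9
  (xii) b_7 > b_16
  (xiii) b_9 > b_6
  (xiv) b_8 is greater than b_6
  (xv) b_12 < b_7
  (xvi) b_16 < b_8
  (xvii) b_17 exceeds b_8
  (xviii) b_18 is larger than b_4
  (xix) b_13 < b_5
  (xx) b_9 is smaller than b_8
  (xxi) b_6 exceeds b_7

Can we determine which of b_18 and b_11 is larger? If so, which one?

b_11

b_18 < b_16 and b_16 < b_7 give b_18 < b_7.
Then b_7 < b_6 extends the chain to b_6.
Then b_6 < b_9 extends the chain to b_9.
Then b_9 < b_8 extends the chain to b_8.
With b_8 < b_17: b_18 < b_16 < b_7 < b_6 < b_9 < b_8 < b_17.
Then b_17 < b_11 extends the chain to b_11.
So b_11 is larger.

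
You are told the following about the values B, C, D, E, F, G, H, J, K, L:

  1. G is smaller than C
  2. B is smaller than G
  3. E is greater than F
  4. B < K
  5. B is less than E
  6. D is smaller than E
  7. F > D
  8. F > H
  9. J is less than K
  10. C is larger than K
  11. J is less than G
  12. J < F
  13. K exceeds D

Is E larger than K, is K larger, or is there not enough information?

undetermined

Following every chain through K: above K we get C; below K we get D, J, B.
E is not reached, and no chain runs the other way from E to K.
So the given relations leave the order of K and E undetermined.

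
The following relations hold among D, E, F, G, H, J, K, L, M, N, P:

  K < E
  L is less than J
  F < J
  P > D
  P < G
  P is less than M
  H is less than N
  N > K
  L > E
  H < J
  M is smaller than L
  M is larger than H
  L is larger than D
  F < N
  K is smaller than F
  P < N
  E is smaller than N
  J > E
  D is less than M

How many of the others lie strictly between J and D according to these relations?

3

Chaining upward from D reaches: P, M, L, N, G.
Chaining downward from J reaches: K, H, F, E, P, M, L.
Strictly between D and J are those in both lists: P, M, L — 3 elements.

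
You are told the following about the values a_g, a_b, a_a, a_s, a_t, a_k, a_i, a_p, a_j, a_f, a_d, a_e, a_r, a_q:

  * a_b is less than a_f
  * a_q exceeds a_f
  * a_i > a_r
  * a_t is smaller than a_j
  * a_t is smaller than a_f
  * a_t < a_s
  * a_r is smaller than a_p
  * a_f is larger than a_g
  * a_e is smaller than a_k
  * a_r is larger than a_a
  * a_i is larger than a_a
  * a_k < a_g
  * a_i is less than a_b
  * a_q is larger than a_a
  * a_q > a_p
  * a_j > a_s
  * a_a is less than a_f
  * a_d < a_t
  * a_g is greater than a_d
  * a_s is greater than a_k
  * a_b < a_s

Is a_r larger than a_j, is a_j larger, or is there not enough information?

a_j

a_r < a_i and a_i < a_b give a_r < a_b.
With a_b < a_s: a_r < a_i < a_b < a_s.
Then a_s < a_j extends the chain to a_j.
So a_j is larger.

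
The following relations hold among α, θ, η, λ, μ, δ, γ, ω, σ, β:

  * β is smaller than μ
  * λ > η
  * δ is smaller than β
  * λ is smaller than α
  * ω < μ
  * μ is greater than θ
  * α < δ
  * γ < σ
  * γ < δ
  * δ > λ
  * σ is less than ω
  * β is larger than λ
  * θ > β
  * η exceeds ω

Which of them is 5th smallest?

λ

Chaining the given pairs: γ < σ < ω < η < λ < α < δ < β < θ < μ.
Counting 5 from the smallest end gives λ.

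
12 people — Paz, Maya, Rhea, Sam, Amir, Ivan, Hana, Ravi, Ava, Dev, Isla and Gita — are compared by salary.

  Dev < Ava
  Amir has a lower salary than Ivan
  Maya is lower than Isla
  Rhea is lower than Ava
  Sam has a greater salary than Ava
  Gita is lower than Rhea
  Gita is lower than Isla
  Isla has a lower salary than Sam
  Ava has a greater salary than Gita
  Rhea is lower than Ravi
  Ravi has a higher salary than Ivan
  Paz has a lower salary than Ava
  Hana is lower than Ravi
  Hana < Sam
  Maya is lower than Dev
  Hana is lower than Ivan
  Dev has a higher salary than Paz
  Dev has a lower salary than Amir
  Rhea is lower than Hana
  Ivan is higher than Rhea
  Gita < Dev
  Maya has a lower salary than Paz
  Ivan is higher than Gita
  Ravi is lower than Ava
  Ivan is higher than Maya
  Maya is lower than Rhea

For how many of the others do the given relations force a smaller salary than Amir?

The elements the relations force below Amir are Maya, Paz, Gita, Dev — no chain reaches any other.
That is 4.

4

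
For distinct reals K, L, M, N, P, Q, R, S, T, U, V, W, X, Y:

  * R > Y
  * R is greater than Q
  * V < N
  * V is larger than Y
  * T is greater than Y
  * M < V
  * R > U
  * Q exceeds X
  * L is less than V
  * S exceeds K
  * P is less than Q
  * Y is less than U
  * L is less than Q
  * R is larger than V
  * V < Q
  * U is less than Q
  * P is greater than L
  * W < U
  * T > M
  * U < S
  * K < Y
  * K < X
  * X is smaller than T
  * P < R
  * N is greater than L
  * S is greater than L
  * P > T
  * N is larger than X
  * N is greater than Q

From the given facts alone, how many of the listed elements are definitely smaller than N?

The elements the relations force below N are L, K, Y, M, X, T, W, V, U, P, Q — no chain reaches any other.
That is 11.

11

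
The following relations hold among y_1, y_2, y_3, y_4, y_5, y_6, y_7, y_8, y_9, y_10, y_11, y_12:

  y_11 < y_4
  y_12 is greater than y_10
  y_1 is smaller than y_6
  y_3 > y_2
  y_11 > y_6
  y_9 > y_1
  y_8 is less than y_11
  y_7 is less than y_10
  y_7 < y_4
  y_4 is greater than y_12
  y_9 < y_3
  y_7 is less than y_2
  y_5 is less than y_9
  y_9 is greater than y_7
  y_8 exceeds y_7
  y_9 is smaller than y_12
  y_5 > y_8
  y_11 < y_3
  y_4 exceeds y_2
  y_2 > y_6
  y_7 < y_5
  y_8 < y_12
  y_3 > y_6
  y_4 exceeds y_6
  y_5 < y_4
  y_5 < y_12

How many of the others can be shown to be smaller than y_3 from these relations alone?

8

Directly below y_3: y_6, y_9, y_2, y_11.
One step further: y_7, y_8, y_1, y_5 (8 so far).
Nothing else is reachable below y_3; 8 in all.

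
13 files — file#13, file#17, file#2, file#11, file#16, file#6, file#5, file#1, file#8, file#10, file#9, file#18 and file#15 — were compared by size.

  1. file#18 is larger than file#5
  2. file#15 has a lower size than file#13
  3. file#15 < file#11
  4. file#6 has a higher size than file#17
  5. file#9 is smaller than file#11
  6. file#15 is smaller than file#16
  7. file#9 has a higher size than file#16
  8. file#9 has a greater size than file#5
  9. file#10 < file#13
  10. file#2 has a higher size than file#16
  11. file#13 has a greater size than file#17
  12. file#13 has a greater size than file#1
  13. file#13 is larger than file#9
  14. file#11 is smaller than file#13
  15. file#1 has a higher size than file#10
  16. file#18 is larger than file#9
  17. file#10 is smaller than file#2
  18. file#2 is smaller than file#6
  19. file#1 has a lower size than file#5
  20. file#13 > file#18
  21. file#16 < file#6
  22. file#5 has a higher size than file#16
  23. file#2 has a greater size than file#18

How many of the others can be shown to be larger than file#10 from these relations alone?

From file#10 the given relations immediately reach file#1, file#2, file#13.
From those, file#5, file#6 — 5 in total.
From those, file#9, file#18 — 7 in total.
From those, file#11 — 8 in total.
Nothing else is reachable above file#10; 8 in all.

8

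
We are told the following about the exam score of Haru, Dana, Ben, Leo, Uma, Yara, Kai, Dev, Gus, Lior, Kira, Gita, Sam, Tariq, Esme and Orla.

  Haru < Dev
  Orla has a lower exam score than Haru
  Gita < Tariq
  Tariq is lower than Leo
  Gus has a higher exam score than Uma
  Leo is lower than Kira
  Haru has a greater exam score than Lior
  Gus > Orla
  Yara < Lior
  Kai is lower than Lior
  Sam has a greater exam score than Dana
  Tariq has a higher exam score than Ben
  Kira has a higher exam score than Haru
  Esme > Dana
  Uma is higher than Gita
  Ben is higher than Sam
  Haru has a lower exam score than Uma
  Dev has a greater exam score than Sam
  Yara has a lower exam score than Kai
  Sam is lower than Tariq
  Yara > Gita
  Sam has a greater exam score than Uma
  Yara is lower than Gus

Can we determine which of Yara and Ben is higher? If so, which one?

Link the given pairs in sequence: Yara < Kai; Kai < Lior; Lior < Haru; Haru < Uma; Uma < Sam; Sam < Ben.
Chaining these gives Yara < Kai < Lior < Haru < Uma < Sam < Ben.
So Ben is higher.

Ben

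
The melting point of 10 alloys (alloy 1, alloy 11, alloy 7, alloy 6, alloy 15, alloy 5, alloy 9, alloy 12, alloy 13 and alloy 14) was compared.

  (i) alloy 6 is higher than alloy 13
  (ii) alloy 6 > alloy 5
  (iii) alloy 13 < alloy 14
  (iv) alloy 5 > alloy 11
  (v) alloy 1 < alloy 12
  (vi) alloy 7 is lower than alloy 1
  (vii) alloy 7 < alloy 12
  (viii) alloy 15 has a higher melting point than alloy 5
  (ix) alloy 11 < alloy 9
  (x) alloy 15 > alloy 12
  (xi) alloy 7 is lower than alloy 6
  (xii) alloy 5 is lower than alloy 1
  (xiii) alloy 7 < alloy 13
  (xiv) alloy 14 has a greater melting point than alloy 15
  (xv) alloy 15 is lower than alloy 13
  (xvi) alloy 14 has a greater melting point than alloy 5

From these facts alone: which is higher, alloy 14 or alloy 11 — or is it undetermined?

The relevant relations are alloy 11 < alloy 5; alloy 5 < alloy 1; alloy 1 < alloy 12; alloy 12 < alloy 15; alloy 15 < alloy 13; alloy 13 < alloy 14.
Chaining these gives alloy 11 < alloy 5 < alloy 1 < alloy 12 < alloy 15 < alloy 13 < alloy 14.
So alloy 14 is higher.

alloy 14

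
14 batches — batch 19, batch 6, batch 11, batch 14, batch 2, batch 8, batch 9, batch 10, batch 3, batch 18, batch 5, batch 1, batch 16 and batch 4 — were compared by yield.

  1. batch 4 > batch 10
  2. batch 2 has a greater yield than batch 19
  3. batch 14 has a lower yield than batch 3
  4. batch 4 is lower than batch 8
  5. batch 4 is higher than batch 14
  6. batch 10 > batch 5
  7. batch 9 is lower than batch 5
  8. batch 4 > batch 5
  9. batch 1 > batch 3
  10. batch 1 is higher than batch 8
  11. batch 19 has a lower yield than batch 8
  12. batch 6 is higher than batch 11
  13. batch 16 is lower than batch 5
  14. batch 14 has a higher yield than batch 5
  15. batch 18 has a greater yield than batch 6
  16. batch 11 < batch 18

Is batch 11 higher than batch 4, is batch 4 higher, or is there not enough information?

undetermined

Following every chain through batch 11: above batch 11 we get batch 6, batch 18.
batch 4 is not reached, and no chain runs the other way from batch 4 to batch 11.
So the given relations leave the order of batch 11 and batch 4 undetermined.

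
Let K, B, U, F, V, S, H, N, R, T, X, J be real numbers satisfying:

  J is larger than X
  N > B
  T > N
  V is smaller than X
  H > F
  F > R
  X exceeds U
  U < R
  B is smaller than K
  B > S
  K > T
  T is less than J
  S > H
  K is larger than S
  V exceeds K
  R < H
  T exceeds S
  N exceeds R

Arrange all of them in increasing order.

U < R < F < H < S < B < N < T < K < V < X < J

Nothing is placed below U, so it is least; from there U < R; R < F; F < H; H < S; S < B; B < N; N < T; T < K; K < V; V < X; X < J, each given directly.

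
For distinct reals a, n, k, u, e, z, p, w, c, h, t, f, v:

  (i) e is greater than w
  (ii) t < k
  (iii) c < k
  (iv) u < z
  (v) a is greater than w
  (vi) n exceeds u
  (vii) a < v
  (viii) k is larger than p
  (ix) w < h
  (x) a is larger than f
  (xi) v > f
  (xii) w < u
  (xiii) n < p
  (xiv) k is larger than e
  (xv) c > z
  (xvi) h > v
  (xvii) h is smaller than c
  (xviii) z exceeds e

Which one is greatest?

w is not greatest since w < u; u is not greatest since u < n; f is not greatest since f < v; n is not greatest since n < p; e is not greatest since e < z; a is not greatest since a < v; t is not greatest since t < k; v is not greatest since v < h; h is not greatest since h < c; z is not greatest since z < c; c is not greatest since c < k; p is not greatest since p < k.
Only k has nothing above it, so k is the greatest.

k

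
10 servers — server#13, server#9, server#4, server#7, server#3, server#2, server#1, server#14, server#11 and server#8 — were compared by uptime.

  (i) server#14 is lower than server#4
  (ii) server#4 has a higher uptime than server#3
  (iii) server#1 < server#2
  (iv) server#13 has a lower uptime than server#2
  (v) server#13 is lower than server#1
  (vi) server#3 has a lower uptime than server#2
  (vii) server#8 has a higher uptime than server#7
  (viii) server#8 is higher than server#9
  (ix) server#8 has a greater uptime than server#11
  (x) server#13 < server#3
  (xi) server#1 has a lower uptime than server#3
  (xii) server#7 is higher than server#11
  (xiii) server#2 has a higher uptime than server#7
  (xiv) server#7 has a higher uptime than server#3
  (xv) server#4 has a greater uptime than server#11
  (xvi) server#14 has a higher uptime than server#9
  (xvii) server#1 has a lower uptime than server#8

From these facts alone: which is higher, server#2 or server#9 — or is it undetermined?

undetermined

Following every chain through server#9: above server#9 we get server#8, server#14, server#4.
server#2 is not reached, and no chain runs the other way from server#2 to server#9.
So the given relations leave the order of server#9 and server#2 undetermined.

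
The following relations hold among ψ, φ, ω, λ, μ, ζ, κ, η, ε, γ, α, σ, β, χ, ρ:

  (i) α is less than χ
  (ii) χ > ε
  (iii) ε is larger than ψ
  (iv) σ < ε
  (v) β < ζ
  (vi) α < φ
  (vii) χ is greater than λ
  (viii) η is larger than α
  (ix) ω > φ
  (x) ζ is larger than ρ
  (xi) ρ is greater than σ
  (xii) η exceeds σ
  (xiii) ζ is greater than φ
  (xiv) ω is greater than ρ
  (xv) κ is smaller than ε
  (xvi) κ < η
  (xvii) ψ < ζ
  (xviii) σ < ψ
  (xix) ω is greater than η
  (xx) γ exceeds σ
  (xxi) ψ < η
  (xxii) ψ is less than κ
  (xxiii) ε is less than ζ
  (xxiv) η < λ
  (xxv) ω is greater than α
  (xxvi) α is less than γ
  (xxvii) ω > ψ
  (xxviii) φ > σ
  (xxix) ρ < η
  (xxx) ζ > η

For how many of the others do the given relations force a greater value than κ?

6

From κ the given relations immediately reach ε, η.
From those, λ, ζ, χ, ω — 6 in total.
Nothing else is reachable above κ; 6 in all.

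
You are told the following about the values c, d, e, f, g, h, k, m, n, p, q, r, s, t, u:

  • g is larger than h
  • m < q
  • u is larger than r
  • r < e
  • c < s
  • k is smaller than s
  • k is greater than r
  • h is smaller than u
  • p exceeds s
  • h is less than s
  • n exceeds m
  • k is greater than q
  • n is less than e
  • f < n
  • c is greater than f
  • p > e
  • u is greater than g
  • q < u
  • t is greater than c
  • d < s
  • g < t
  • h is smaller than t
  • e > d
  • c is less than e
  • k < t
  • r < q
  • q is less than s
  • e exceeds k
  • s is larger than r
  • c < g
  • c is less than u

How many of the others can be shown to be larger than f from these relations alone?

The elements the relations force above f are c, n, g, e, s, u, p, t — no chain reaches any other.
That is 8.

8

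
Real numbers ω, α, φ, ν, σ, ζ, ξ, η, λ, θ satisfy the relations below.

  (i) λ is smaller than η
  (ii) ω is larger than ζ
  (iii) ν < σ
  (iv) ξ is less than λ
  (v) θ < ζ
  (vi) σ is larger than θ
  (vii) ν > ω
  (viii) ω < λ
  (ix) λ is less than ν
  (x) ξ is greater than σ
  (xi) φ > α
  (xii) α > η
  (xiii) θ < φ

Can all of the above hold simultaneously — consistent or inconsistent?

We have λ < ν stated directly, yet also ν < σ < ξ < λ by chaining the others — so ν < λ. Contradiction.

inconsistent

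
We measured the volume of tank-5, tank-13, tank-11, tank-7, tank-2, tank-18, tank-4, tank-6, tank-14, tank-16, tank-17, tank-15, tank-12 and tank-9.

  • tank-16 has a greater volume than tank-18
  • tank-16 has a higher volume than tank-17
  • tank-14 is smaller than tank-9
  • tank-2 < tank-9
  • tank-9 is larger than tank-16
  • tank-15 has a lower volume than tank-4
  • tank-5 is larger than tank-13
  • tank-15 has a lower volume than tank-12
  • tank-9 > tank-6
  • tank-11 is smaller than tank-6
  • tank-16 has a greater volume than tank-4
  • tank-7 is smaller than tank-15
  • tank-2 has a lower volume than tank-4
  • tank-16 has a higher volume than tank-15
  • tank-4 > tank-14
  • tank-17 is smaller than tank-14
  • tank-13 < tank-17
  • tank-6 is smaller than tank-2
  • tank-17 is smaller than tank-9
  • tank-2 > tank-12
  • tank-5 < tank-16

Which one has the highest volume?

tank-9

tank-11 is not greatest since tank-11 < tank-6; tank-13 is not greatest since tank-13 < tank-17; tank-6 is not greatest since tank-6 < tank-9; tank-7 is not greatest since tank-7 < tank-15; tank-15 is not greatest since tank-15 < tank-16; tank-18 is not greatest since tank-18 < tank-16; tank-17 is not greatest since tank-17 < tank-16; tank-12 is not greatest since tank-12 < tank-2; tank-14 is not greatest since tank-14 < tank-4; tank-2 is not greatest since tank-2 < tank-4; tank-4 is not greatest since tank-4 < tank-16; tank-5 is not greatest since tank-5 < tank-16; tank-16 is not greatest since tank-16 < tank-9.
Only tank-9 has nothing above it, so tank-9 is the highest volume.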